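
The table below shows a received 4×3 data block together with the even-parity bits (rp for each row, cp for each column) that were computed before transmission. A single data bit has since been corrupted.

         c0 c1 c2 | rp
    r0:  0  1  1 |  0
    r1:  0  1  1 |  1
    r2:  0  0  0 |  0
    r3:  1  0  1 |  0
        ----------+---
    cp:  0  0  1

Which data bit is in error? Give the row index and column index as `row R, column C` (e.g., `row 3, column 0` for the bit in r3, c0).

row 1, column 0

Recompute each row's even parity and compare to rp:
  r0: data parity 0, sent rp 0 → ok
  r1: data parity 0, sent rp 1 → mismatch
  r2: data parity 0, sent rp 0 → ok
  r3: data parity 0, sent rp 0 → ok
Recompute each column's even parity and compare to cp:
  c0: data parity 1, sent cp 0 → mismatch
  c1: data parity 0, sent cp 0 → ok
  c2: data parity 1, sent cp 1 → ok
Exactly one row (r1) and one column (c0) fail → the flipped bit is at their intersection.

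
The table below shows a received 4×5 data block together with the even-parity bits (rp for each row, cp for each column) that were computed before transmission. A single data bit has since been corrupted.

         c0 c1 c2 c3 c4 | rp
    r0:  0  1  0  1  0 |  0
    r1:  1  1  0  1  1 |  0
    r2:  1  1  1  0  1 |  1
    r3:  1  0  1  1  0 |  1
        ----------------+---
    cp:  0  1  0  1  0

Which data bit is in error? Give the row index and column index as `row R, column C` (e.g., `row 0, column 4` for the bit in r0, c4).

Recompute each row's even parity and compare to rp:
  r0: data parity 0, sent rp 0 → ok
  r1: data parity 0, sent rp 0 → ok
  r2: data parity 0, sent rp 1 → mismatch
  r3: data parity 1, sent rp 1 → ok
Recompute each column's even parity and compare to cp:
  c0: data parity 1, sent cp 0 → mismatch
  c1: data parity 1, sent cp 1 → ok
  c2: data parity 0, sent cp 0 → ok
  c3: data parity 1, sent cp 1 → ok
  c4: data parity 0, sent cp 0 → ok
Exactly one row (r2) and one column (c0) fail → the flipped bit is at their intersection.

row 2, column 0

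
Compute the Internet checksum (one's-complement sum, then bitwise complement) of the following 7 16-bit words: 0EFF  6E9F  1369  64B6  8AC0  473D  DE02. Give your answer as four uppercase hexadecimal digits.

One's-complement addition (fold any carry out of bit 15 back into bit 0):
  0x0EFF + 0x6E9F = 0x07D9E
  0x7D9E + 0x1369 = 0x09107
  0x9107 + 0x64B6 = 0x0F5BD
  0xF5BD + 0x8AC0 = 0x1807D → wrap carry → 0x807E
  0x807E + 0x473D = 0x0C7BB
  0xC7BB + 0xDE02 = 0x1A5BD → wrap carry → 0xA5BE
One's-complement sum = 0xA5BE.
Checksum = ~0xA5BE & 0xFFFF = 0x5A41.

5A41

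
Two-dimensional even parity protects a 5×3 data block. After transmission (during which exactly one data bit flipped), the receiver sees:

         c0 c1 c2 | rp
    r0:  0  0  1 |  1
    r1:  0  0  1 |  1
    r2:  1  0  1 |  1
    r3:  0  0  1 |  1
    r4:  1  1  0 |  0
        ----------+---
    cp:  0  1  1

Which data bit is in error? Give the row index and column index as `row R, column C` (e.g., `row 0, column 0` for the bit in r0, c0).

row 2, column 2

Recompute each row's even parity and compare to rp:
  r0: data parity 1, sent rp 1 → ok
  r1: data parity 1, sent rp 1 → ok
  r2: data parity 0, sent rp 1 → mismatch
  r3: data parity 1, sent rp 1 → ok
  r4: data parity 0, sent rp 0 → ok
Recompute each column's even parity and compare to cp:
  c0: data parity 0, sent cp 0 → ok
  c1: data parity 1, sent cp 1 → ok
  c2: data parity 0, sent cp 1 → mismatch
Exactly one row (r2) and one column (c2) fail → the flipped bit is at their intersection.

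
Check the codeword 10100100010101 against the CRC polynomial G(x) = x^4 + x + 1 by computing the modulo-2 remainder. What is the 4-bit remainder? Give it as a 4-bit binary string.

Modulo-2 division of 10100100010101 by 10011:
  pos 0: 10100 XOR 10011 = 00111
  pos 2: 11110 XOR 10011 = 01101
  pos 3: 11010 XOR 10011 = 01001
  pos 4: 10010 XOR 10011 = 00001
  pos 8: 11010 XOR 10011 = 01001
  pos 9: 10011 XOR 10011 = 00000
Remainder = 0000 (zero — the frame passes the CRC check).

0000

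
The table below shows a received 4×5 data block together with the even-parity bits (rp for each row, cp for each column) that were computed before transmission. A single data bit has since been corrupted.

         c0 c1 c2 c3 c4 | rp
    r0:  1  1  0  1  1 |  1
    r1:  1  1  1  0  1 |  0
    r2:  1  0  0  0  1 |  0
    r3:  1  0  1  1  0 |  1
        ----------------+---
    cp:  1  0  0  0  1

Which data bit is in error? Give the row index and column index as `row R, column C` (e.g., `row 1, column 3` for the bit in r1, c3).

row 0, column 0

Recompute each row's even parity and compare to rp:
  r0: data parity 0, sent rp 1 → mismatch
  r1: data parity 0, sent rp 0 → ok
  r2: data parity 0, sent rp 0 → ok
  r3: data parity 1, sent rp 1 → ok
Recompute each column's even parity and compare to cp:
  c0: data parity 0, sent cp 1 → mismatch
  c1: data parity 0, sent cp 0 → ok
  c2: data parity 0, sent cp 0 → ok
  c3: data parity 0, sent cp 0 → ok
  c4: data parity 1, sent cp 1 → ok
Exactly one row (r0) and one column (c0) fail → the flipped bit is at their intersection.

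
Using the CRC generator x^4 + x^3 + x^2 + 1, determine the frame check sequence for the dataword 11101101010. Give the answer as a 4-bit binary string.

0010

Append 4 zeros: 111011010100000. Divide by 11101 (XOR where the leading bit is 1):
  pos 0: 11101 XOR 11101 = 00000
  pos 5: 10101 XOR 11101 = 01000
  pos 6: 10000 XOR 11101 = 01101
  pos 7: 11010 XOR 11101 = 00111
  pos 9: 11100 XOR 11101 = 00001
Remainder (last 4 bits) = 0010. This is the CRC / FCS.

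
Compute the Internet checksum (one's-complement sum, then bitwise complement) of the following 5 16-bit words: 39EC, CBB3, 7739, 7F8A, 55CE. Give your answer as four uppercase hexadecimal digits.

ADCD

One's-complement addition (fold any carry out of bit 15 back into bit 0):
  0x39EC + 0xCBB3 = 0x1059F → wrap carry → 0x05A0
  0x05A0 + 0x7739 = 0x07CD9
  0x7CD9 + 0x7F8A = 0x0FC63
  0xFC63 + 0x55CE = 0x15231 → wrap carry → 0x5232
One's-complement sum = 0x5232.
Checksum = ~0x5232 & 0xFFFF = 0xADCD.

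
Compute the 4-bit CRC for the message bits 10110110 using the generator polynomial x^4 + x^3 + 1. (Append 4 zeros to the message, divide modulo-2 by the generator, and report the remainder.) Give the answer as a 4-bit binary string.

0010

Append 4 zeros: 101101100000. Divide by 11001 (XOR where the leading bit is 1):
  pos 0: 10110 XOR 11001 = 01111
  pos 1: 11111 XOR 11001 = 00110
  pos 3: 11010 XOR 11001 = 00011
  pos 6: 11000 XOR 11001 = 00001
Remainder (last 4 bits) = 0010. This is the CRC / FCS.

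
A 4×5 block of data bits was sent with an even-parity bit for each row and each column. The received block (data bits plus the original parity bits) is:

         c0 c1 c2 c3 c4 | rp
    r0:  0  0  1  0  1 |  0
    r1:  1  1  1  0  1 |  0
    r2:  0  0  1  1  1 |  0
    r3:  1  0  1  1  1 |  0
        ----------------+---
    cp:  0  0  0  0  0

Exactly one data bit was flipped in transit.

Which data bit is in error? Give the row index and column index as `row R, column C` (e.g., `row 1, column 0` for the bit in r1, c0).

row 2, column 1

Recompute each row's even parity and compare to rp:
  r0: data parity 0, sent rp 0 → ok
  r1: data parity 0, sent rp 0 → ok
  r2: data parity 1, sent rp 0 → mismatch
  r3: data parity 0, sent rp 0 → ok
Recompute each column's even parity and compare to cp:
  c0: data parity 0, sent cp 0 → ok
  c1: data parity 1, sent cp 0 → mismatch
  c2: data parity 0, sent cp 0 → ok
  c3: data parity 0, sent cp 0 → ok
  c4: data parity 0, sent cp 0 → ok
Exactly one row (r2) and one column (c1) fail → the flipped bit is at their intersection.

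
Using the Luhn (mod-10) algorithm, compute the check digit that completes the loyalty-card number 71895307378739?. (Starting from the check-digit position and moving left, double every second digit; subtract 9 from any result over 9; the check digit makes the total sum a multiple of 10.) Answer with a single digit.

5

Partial digits right→left: 9 3 7 8 7 3 7 0 3 5 9 8 1 7
Double every second digit counting from the check-digit position (so the 1st, 3rd, 5th, ... of the partial from the right).
  doubled (with −9 where >9): 9 5 5 5 6 9 2 → sum 41
  kept as-is: 3 8 3 0 5 8 7 → sum 34
Total = 41 + 34 = 75.
Check digit = (10 − (75 mod 10)) mod 10 = 5.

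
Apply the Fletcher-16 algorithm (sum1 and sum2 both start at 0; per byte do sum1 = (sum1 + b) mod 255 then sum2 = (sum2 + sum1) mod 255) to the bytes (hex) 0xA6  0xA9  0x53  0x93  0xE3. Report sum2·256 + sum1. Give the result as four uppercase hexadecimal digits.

Running sums (mod 255):
  after byte 0 (0xA6): sum1=166, sum2=166
  after byte 1 (0xA9): sum1=80, sum2=246
  after byte 2 (0x53): sum1=163, sum2=154
  after byte 3 (0x93): sum1=55, sum2=209
  after byte 4 (0xE3): sum1=27, sum2=236
Checksum = sum2·256 + sum1 = 236·256 + 27 = 60443 = 0xEC1B.

EC1B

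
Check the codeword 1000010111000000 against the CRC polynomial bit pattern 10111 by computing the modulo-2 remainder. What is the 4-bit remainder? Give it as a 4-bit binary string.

0010

Modulo-2 division of 1000010111000000 by 10111:
  pos 0: 10000 XOR 10111 = 00111
  pos 2: 11110 XOR 10111 = 01001
  pos 3: 10011 XOR 10111 = 00100
  pos 5: 10011 XOR 10111 = 00100
  pos 7: 10000 XOR 10111 = 00111
  pos 9: 11100 XOR 10111 = 01011
  pos 10: 10110 XOR 10111 = 00001
Remainder = 0010 (nonzero — an error is detected).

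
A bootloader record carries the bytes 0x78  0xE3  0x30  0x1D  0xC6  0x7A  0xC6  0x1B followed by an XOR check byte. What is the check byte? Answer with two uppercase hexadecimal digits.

XOR the bytes together:
  start with 0x78
  0x78 ⊕ 0xE3 = 0x9B
  0x9B ⊕ 0x30 = 0xAB
  0xAB ⊕ 0x1D = 0xB6
  0xB6 ⊕ 0xC6 = 0x70
  0x70 ⊕ 0x7A = 0x0A
  0x0A ⊕ 0xC6 = 0xCC
  0xCC ⊕ 0x1B = 0xD7

D7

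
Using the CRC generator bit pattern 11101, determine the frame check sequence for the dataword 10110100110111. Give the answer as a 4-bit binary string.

1110

Append 4 zeros: 101101001101110000. Divide by 11101 (XOR where the leading bit is 1):
  pos 0: 10110 XOR 11101 = 01011
  pos 1: 10111 XOR 11101 = 01010
  pos 2: 10100 XOR 11101 = 01001
  pos 3: 10010 XOR 11101 = 01111
  pos 4: 11111 XOR 11101 = 00010
  pos 7: 10101 XOR 11101 = 01000
  pos 8: 10001 XOR 11101 = 01100
  pos 9: 11001 XOR 11101 = 00100
  pos 11: 10000 XOR 11101 = 01101
  pos 12: 11010 XOR 11101 = 00111
Remainder (last 4 bits) = 1110. This is the CRC / FCS.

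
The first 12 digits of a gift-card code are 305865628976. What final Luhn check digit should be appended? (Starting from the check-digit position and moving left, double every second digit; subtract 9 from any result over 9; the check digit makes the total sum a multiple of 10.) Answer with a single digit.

Partial digits right→left: 6 7 9 8 2 6 5 6 8 5 0 3
Double every second digit counting from the check-digit position (so the 1st, 3rd, 5th, ... of the partial from the right).
  doubled (with −9 where >9): 3 9 4 1 7 0 → sum 24
  kept as-is: 7 8 6 6 5 3 → sum 35
Total = 24 + 35 = 59.
Check digit = (10 − (59 mod 10)) mod 10 = 1.

1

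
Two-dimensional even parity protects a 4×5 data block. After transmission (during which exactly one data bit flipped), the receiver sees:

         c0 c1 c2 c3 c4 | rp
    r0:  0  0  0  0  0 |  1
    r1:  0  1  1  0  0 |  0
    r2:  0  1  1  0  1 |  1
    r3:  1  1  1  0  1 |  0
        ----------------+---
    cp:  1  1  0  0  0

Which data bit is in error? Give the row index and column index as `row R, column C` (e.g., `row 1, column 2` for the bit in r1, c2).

Recompute each row's even parity and compare to rp:
  r0: data parity 0, sent rp 1 → mismatch
  r1: data parity 0, sent rp 0 → ok
  r2: data parity 1, sent rp 1 → ok
  r3: data parity 0, sent rp 0 → ok
Recompute each column's even parity and compare to cp:
  c0: data parity 1, sent cp 1 → ok
  c1: data parity 1, sent cp 1 → ok
  c2: data parity 1, sent cp 0 → mismatch
  c3: data parity 0, sent cp 0 → ok
  c4: data parity 0, sent cp 0 → ok
Exactly one row (r0) and one column (c2) fail → the flipped bit is at their intersection.

row 0, column 2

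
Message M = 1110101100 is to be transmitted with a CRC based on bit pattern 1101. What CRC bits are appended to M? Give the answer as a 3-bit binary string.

Append 3 zeros: 1110101100000. Divide by 1101 (XOR where the leading bit is 1):
  pos 0: 1110 XOR 1101 = 0011
  pos 2: 1110 XOR 1101 = 0011
  pos 4: 1111 XOR 1101 = 0010
  pos 6: 1000 XOR 1101 = 0101
  pos 7: 1010 XOR 1101 = 0111
  pos 8: 1110 XOR 1101 = 0011
Remainder (last 3 bits) = 110. This is the CRC / FCS.

110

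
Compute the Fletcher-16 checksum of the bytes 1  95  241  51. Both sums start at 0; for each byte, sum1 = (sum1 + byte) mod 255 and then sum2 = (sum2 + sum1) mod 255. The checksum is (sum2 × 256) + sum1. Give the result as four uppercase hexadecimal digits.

Running sums (mod 255):
  after byte 0 (1): sum1=1, sum2=1
  after byte 1 (95): sum1=96, sum2=97
  after byte 2 (241): sum1=82, sum2=179
  after byte 3 (51): sum1=133, sum2=57
Checksum = sum2·256 + sum1 = 57·256 + 133 = 14725 = 0x3985.

3985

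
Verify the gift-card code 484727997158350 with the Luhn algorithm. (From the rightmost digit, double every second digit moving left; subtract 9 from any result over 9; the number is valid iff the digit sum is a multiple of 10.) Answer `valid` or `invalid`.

From the right, keep odd positions and double even positions (subtract 9 from any doubled value over 9):
  doubled (positions 2,4,...): 1 7 2 9 5 5 7 → sum 36
  kept (positions 1,3,...): 0 3 5 7 9 2 4 4 → sum 34
Total = 70.
70 mod 10 = 0, so the number is valid.

valid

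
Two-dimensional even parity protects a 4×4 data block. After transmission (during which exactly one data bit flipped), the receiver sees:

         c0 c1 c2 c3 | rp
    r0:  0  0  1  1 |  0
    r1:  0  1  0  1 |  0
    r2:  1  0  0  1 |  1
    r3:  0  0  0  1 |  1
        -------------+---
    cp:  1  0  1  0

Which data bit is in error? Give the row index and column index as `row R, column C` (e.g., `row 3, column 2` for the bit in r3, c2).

row 2, column 1

Recompute each row's even parity and compare to rp:
  r0: data parity 0, sent rp 0 → ok
  r1: data parity 0, sent rp 0 → ok
  r2: data parity 0, sent rp 1 → mismatch
  r3: data parity 1, sent rp 1 → ok
Recompute each column's even parity and compare to cp:
  c0: data parity 1, sent cp 1 → ok
  c1: data parity 1, sent cp 0 → mismatch
  c2: data parity 1, sent cp 1 → ok
  c3: data parity 0, sent cp 0 → ok
Exactly one row (r2) and one column (c1) fail → the flipped bit is at their intersection.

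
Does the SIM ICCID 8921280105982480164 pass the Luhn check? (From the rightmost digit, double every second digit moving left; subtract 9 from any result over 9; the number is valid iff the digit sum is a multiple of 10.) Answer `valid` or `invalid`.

From the right, keep odd positions and double even positions (subtract 9 from any doubled value over 9):
  doubled (positions 2,4,...): 3 0 8 7 1 2 7 2 9 → sum 39
  kept (positions 1,3,...): 4 1 8 2 9 0 0 2 2 8 → sum 36
Total = 75.
75 mod 10 = 5, so the number is invalid.

invalid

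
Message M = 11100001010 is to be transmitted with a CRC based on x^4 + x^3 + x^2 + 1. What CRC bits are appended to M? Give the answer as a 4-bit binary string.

Append 4 zeros: 111000010100000. Divide by 11101 (XOR where the leading bit is 1):
  pos 0: 11100 XOR 11101 = 00001
  pos 4: 10010 XOR 11101 = 01111
  pos 5: 11111 XOR 11101 = 00010
  pos 8: 10000 XOR 11101 = 01101
  pos 9: 11010 XOR 11101 = 00111
Remainder (last 4 bits) = 1110. This is the CRC / FCS.

1110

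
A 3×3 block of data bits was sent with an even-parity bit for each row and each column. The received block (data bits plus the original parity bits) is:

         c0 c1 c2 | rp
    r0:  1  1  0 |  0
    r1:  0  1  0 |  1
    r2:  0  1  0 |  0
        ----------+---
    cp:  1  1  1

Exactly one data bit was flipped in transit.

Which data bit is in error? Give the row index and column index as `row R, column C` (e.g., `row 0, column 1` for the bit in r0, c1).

row 2, column 2

Recompute each row's even parity and compare to rp:
  r0: data parity 0, sent rp 0 → ok
  r1: data parity 1, sent rp 1 → ok
  r2: data parity 1, sent rp 0 → mismatch
Recompute each column's even parity and compare to cp:
  c0: data parity 1, sent cp 1 → ok
  c1: data parity 1, sent cp 1 → ok
  c2: data parity 0, sent cp 1 → mismatch
Exactly one row (r2) and one column (c2) fail → the flipped bit is at their intersection.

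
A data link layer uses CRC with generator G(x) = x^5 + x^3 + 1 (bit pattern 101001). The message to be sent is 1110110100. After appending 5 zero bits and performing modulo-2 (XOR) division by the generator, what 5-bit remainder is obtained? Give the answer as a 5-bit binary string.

01011

Append 5 zeros: 111011010000000. Divide by 101001 (XOR where the leading bit is 1):
  pos 0: 111011 XOR 101001 = 010010
  pos 1: 100100 XOR 101001 = 001101
  pos 3: 110110 XOR 101001 = 011111
  pos 4: 111110 XOR 101001 = 010111
  pos 5: 101110 XOR 101001 = 000111
  pos 8: 111000 XOR 101001 = 010001
  pos 9: 100010 XOR 101001 = 001011
Remainder (last 5 bits) = 01011. This is the CRC / FCS.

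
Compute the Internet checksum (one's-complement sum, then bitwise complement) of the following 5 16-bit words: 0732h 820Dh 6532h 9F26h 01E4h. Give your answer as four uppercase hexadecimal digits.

One's-complement addition (fold any carry out of bit 15 back into bit 0):
  0x0732 + 0x820D = 0x0893F
  0x893F + 0x6532 = 0x0EE71
  0xEE71 + 0x9F26 = 0x18D97 → wrap carry → 0x8D98
  0x8D98 + 0x01E4 = 0x08F7C
One's-complement sum = 0x8F7C.
Checksum = ~0x8F7C & 0xFFFF = 0x7083.

7083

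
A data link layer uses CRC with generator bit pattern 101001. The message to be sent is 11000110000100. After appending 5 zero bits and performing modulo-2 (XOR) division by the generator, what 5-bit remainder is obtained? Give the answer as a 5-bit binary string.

Append 5 zeros: 1100011000010000000. Divide by 101001 (XOR where the leading bit is 1):
  pos 0: 110001 XOR 101001 = 011000
  pos 1: 110001 XOR 101001 = 011000
  pos 2: 110000 XOR 101001 = 011001
  pos 3: 110010 XOR 101001 = 011011
  pos 4: 110110 XOR 101001 = 011111
  pos 5: 111110 XOR 101001 = 010111
  pos 6: 101111 XOR 101001 = 000110
  pos 9: 110000 XOR 101001 = 011001
  pos 10: 110010 XOR 101001 = 011011
  pos 11: 110110 XOR 101001 = 011111
  pos 12: 111110 XOR 101001 = 010111
  pos 13: 101110 XOR 101001 = 000111
Remainder (last 5 bits) = 00111. This is the CRC / FCS.

00111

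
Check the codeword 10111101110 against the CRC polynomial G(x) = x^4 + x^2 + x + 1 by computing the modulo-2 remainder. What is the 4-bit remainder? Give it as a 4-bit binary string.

0000

Modulo-2 division of 10111101110 by 10111:
  pos 0: 10111 XOR 10111 = 00000
  pos 5: 10111 XOR 10111 = 00000
Remainder = 0000 (zero — the frame passes the CRC check).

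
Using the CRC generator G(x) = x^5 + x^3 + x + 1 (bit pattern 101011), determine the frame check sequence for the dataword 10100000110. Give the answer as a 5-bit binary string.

01111

Append 5 zeros: 1010000011000000. Divide by 101011 (XOR where the leading bit is 1):
  pos 0: 101000 XOR 101011 = 000011
  pos 4: 110011 XOR 101011 = 011000
  pos 5: 110000 XOR 101011 = 011011
  pos 6: 110110 XOR 101011 = 011101
  pos 7: 111010 XOR 101011 = 010001
  pos 8: 100010 XOR 101011 = 001001
  pos 10: 100100 XOR 101011 = 001111
Remainder (last 5 bits) = 01111. This is the CRC / FCS.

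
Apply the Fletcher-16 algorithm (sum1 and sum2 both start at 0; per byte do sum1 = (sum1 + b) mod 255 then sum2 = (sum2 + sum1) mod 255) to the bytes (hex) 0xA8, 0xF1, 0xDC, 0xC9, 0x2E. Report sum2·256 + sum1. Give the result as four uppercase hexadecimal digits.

Running sums (mod 255):
  after byte 0 (0xA8): sum1=168, sum2=168
  after byte 1 (0xF1): sum1=154, sum2=67
  after byte 2 (0xDC): sum1=119, sum2=186
  after byte 3 (0xC9): sum1=65, sum2=251
  after byte 4 (0x2E): sum1=111, sum2=107
Checksum = sum2·256 + sum1 = 107·256 + 111 = 27503 = 0x6B6F.

6B6F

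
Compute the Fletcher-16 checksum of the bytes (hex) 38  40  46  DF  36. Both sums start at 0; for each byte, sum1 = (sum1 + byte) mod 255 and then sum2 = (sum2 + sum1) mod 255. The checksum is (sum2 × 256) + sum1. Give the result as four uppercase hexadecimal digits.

Running sums (mod 255):
  after byte 0 (38): sum1=56, sum2=56
  after byte 1 (40): sum1=120, sum2=176
  after byte 2 (46): sum1=190, sum2=111
  after byte 3 (DF): sum1=158, sum2=14
  after byte 4 (36): sum1=212, sum2=226
Checksum = sum2·256 + sum1 = 226·256 + 212 = 58068 = 0xE2D4.

E2D4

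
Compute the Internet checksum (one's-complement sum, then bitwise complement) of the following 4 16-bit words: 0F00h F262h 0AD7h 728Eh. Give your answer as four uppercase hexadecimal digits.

One's-complement addition (fold any carry out of bit 15 back into bit 0):
  0x0F00 + 0xF262 = 0x10162 → wrap carry → 0x0163
  0x0163 + 0x0AD7 = 0x00C3A
  0x0C3A + 0x728E = 0x07EC8
One's-complement sum = 0x7EC8.
Checksum = ~0x7EC8 & 0xFFFF = 0x8137.

8137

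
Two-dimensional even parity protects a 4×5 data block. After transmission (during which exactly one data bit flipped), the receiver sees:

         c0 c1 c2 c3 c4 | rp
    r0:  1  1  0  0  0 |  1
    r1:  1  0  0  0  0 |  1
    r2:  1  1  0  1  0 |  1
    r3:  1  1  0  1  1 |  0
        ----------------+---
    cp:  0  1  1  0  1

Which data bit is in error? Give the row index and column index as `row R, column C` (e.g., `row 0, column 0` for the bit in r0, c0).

Recompute each row's even parity and compare to rp:
  r0: data parity 0, sent rp 1 → mismatch
  r1: data parity 1, sent rp 1 → ok
  r2: data parity 1, sent rp 1 → ok
  r3: data parity 0, sent rp 0 → ok
Recompute each column's even parity and compare to cp:
  c0: data parity 0, sent cp 0 → ok
  c1: data parity 1, sent cp 1 → ok
  c2: data parity 0, sent cp 1 → mismatch
  c3: data parity 0, sent cp 0 → ok
  c4: data parity 1, sent cp 1 → ok
Exactly one row (r0) and one column (c2) fail → the flipped bit is at their intersection.

row 0, column 2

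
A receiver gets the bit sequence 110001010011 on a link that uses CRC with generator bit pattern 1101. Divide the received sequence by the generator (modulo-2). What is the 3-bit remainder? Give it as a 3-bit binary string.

Modulo-2 division of 110001010011 by 1101:
  pos 0: 1100 XOR 1101 = 0001
  pos 3: 1010 XOR 1101 = 0111
  pos 4: 1111 XOR 1101 = 0010
  pos 6: 1000 XOR 1101 = 0101
  pos 7: 1011 XOR 1101 = 0110
  pos 8: 1101 XOR 1101 = 0000
Remainder = 000 (zero — the frame passes the CRC check).

000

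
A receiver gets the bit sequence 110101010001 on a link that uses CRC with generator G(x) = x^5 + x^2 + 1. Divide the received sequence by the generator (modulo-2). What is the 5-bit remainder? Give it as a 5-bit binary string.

00000

Modulo-2 division of 110101010001 by 100101:
  pos 0: 110101 XOR 100101 = 010000
  pos 1: 100000 XOR 100101 = 000101
  pos 4: 101100 XOR 100101 = 001001
  pos 6: 100101 XOR 100101 = 000000
Remainder = 00000 (zero — the frame passes the CRC check).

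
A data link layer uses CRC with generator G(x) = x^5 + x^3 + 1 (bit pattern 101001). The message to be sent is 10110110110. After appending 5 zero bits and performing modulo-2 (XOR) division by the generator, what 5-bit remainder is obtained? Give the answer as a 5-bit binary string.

Append 5 zeros: 1011011011000000. Divide by 101001 (XOR where the leading bit is 1):
  pos 0: 101101 XOR 101001 = 000100
  pos 3: 100101 XOR 101001 = 001100
  pos 5: 110010 XOR 101001 = 011011
  pos 6: 110110 XOR 101001 = 011111
  pos 7: 111110 XOR 101001 = 010111
  pos 8: 101110 XOR 101001 = 000111
Remainder (last 5 bits) = 11100. This is the CRC / FCS.

11100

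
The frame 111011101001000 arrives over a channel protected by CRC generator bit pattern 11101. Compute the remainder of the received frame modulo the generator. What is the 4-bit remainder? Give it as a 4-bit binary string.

Modulo-2 division of 111011101001000 by 11101:
  pos 0: 11101 XOR 11101 = 00000
  pos 5: 11010 XOR 11101 = 00111
  pos 7: 11101 XOR 11101 = 00000
Remainder = 0000 (zero — the frame passes the CRC check).

0000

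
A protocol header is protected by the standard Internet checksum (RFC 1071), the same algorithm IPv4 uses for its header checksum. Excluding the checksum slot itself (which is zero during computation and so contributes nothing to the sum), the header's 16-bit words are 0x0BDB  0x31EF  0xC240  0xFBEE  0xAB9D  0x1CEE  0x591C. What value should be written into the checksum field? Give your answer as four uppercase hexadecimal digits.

One's-complement addition (fold any carry out of bit 15 back into bit 0):
  0x0BDB + 0x31EF = 0x03DCA
  0x3DCA + 0xC240 = 0x1000A → wrap carry → 0x000B
  0x000B + 0xFBEE = 0x0FBF9
  0xFBF9 + 0xAB9D = 0x1A796 → wrap carry → 0xA797
  0xA797 + 0x1CEE = 0x0C485
  0xC485 + 0x591C = 0x11DA1 → wrap carry → 0x1DA2
One's-complement sum = 0x1DA2.
Checksum = ~0x1DA2 & 0xFFFF = 0xE25D.

E25D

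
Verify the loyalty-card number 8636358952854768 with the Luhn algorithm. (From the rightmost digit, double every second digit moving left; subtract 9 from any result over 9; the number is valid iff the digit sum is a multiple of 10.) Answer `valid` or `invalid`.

From the right, keep odd positions and double even positions (subtract 9 from any doubled value over 9):
  doubled (positions 2,4,...): 3 8 7 1 7 6 6 7 → sum 45
  kept (positions 1,3,...): 8 7 5 2 9 5 6 6 → sum 48
Total = 93.
93 mod 10 = 3, so the number is invalid.

invalid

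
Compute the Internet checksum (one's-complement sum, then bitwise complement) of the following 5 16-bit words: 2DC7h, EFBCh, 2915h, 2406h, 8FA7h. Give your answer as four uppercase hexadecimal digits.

One's-complement addition (fold any carry out of bit 15 back into bit 0):
  0x2DC7 + 0xEFBC = 0x11D83 → wrap carry → 0x1D84
  0x1D84 + 0x2915 = 0x04699
  0x4699 + 0x2406 = 0x06A9F
  0x6A9F + 0x8FA7 = 0x0FA46
One's-complement sum = 0xFA46.
Checksum = ~0xFA46 & 0xFFFF = 0x05B9.

05B9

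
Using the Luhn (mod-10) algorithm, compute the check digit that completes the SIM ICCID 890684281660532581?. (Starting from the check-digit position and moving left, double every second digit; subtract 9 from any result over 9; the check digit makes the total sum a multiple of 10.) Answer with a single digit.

Partial digits right→left: 1 8 5 2 3 5 0 6 6 1 8 2 4 8 6 0 9 8
Double every second digit counting from the check-digit position (so the 1st, 3rd, 5th, ... of the partial from the right).
  doubled (with −9 where >9): 2 1 6 0 3 7 8 3 9 → sum 39
  kept as-is: 8 2 5 6 1 2 8 0 8 → sum 40
Total = 39 + 40 = 79.
Check digit = (10 − (79 mod 10)) mod 10 = 1.

1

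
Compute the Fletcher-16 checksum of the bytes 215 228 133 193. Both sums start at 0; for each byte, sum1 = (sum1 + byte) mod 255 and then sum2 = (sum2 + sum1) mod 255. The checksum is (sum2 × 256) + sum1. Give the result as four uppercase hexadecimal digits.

DA04

Running sums (mod 255):
  after byte 0 (215): sum1=215, sum2=215
  after byte 1 (228): sum1=188, sum2=148
  after byte 2 (133): sum1=66, sum2=214
  after byte 3 (193): sum1=4, sum2=218
Checksum = sum2·256 + sum1 = 218·256 + 4 = 55812 = 0xDA04.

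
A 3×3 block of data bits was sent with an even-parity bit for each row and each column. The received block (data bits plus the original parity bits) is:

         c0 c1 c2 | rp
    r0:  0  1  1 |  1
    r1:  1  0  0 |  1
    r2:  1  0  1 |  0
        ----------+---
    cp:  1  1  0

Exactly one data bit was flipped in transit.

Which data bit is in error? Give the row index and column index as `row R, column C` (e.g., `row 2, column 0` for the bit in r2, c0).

row 0, column 0

Recompute each row's even parity and compare to rp:
  r0: data parity 0, sent rp 1 → mismatch
  r1: data parity 1, sent rp 1 → ok
  r2: data parity 0, sent rp 0 → ok
Recompute each column's even parity and compare to cp:
  c0: data parity 0, sent cp 1 → mismatch
  c1: data parity 1, sent cp 1 → ok
  c2: data parity 0, sent cp 0 → ok
Exactly one row (r0) and one column (c0) fail → the flipped bit is at their intersection.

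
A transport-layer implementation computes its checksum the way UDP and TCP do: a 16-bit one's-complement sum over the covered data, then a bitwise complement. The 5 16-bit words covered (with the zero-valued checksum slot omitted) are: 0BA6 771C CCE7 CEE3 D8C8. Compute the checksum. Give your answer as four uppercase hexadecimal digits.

08A9

One's-complement addition (fold any carry out of bit 15 back into bit 0):
  0x0BA6 + 0x771C = 0x082C2
  0x82C2 + 0xCCE7 = 0x14FA9 → wrap carry → 0x4FAA
  0x4FAA + 0xCEE3 = 0x11E8D → wrap carry → 0x1E8E
  0x1E8E + 0xD8C8 = 0x0F756
One's-complement sum = 0xF756.
Checksum = ~0xF756 & 0xFFFF = 0x08A9.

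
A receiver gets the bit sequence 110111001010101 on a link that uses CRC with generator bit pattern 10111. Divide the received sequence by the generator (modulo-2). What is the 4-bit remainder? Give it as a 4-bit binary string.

1000

Modulo-2 division of 110111001010101 by 10111:
  pos 0: 11011 XOR 10111 = 01100
  pos 1: 11001 XOR 10111 = 01110
  pos 2: 11100 XOR 10111 = 01011
  pos 3: 10110 XOR 10111 = 00001
  pos 7: 11010 XOR 10111 = 01101
  pos 8: 11011 XOR 10111 = 01100
  pos 9: 11000 XOR 10111 = 01111
  pos 10: 11111 XOR 10111 = 01000
Remainder = 1000 (nonzero — an error is detected).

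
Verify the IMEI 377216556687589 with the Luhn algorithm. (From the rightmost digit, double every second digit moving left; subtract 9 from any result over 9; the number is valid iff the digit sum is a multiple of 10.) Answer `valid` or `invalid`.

From the right, keep odd positions and double even positions (subtract 9 from any doubled value over 9):
  doubled (positions 2,4,...): 7 5 3 1 3 4 5 → sum 28
  kept (positions 1,3,...): 9 5 8 6 5 1 7 3 → sum 44
Total = 72.
72 mod 10 = 2, so the number is invalid.

invalid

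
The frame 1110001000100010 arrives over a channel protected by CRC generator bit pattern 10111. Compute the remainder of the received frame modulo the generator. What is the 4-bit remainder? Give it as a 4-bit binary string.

Modulo-2 division of 1110001000100010 by 10111:
  pos 0: 11100 XOR 10111 = 01011
  pos 1: 10110 XOR 10111 = 00001
  pos 5: 11000 XOR 10111 = 01111
  pos 6: 11111 XOR 10111 = 01000
  pos 7: 10000 XOR 10111 = 00111
  pos 9: 11100 XOR 10111 = 01011
  pos 10: 10111 XOR 10111 = 00000
Remainder = 0000 (zero — the frame passes the CRC check).

0000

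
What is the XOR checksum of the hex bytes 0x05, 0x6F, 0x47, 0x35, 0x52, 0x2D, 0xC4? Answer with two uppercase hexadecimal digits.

A3

XOR the bytes together:
  start with 0x05
  0x05 ⊕ 0x6F = 0x6A
  0x6A ⊕ 0x47 = 0x2D
  0x2D ⊕ 0x35 = 0x18
  0x18 ⊕ 0x52 = 0x4A
  0x4A ⊕ 0x2D = 0x67
  0x67 ⊕ 0xC4 = 0xA3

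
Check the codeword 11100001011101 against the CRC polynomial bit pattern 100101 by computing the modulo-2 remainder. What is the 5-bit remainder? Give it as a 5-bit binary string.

Modulo-2 division of 11100001011101 by 100101:
  pos 0: 111000 XOR 100101 = 011101
  pos 1: 111010 XOR 100101 = 011111
  pos 2: 111111 XOR 100101 = 011010
  pos 3: 110100 XOR 100101 = 010001
  pos 4: 100011 XOR 100101 = 000110
  pos 7: 110110 XOR 100101 = 010011
  pos 8: 100111 XOR 100101 = 000010
Remainder = 00010 (nonzero — an error is detected).

00010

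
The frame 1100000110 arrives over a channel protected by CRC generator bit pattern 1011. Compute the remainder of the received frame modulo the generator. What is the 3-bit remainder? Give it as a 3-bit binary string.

Modulo-2 division of 1100000110 by 1011:
  pos 0: 1100 XOR 1011 = 0111
  pos 1: 1110 XOR 1011 = 0101
  pos 2: 1010 XOR 1011 = 0001
  pos 5: 1011 XOR 1011 = 0000
Remainder = 000 (zero — the frame passes the CRC check).

000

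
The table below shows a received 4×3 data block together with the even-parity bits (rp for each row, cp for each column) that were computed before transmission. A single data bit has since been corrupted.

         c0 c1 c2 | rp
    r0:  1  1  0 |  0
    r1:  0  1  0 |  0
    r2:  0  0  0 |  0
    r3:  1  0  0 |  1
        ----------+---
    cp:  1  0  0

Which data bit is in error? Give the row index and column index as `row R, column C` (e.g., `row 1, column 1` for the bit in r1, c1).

row 1, column 0

Recompute each row's even parity and compare to rp:
  r0: data parity 0, sent rp 0 → ok
  r1: data parity 1, sent rp 0 → mismatch
  r2: data parity 0, sent rp 0 → ok
  r3: data parity 1, sent rp 1 → ok
Recompute each column's even parity and compare to cp:
  c0: data parity 0, sent cp 1 → mismatch
  c1: data parity 0, sent cp 0 → ok
  c2: data parity 0, sent cp 0 → ok
Exactly one row (r1) and one column (c0) fail → the flipped bit is at their intersection.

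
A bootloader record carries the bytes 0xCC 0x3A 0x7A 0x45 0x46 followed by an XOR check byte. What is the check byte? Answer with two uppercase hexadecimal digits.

XOR the bytes together:
  start with 0xCC
  0xCC ⊕ 0x3A = 0xF6
  0xF6 ⊕ 0x7A = 0x8C
  0x8C ⊕ 0x45 = 0xC9
  0xC9 ⊕ 0x46 = 0x8F

8F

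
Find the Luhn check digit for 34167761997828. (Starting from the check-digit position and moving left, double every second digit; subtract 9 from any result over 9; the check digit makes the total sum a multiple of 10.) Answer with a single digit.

Partial digits right→left: 8 2 8 7 9 9 1 6 7 7 6 1 4 3
Double every second digit counting from the check-digit position (so the 1st, 3rd, 5th, ... of the partial from the right).
  doubled (with −9 where >9): 7 7 9 2 5 3 8 → sum 41
  kept as-is: 2 7 9 6 7 1 3 → sum 35
Total = 41 + 35 = 76.
Check digit = (10 − (76 mod 10)) mod 10 = 4.

4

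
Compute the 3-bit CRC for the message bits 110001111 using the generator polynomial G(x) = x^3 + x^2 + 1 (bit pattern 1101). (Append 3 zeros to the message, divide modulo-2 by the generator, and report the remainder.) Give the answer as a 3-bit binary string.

Append 3 zeros: 110001111000. Divide by 1101 (XOR where the leading bit is 1):
  pos 0: 1100 XOR 1101 = 0001
  pos 3: 1011 XOR 1101 = 0110
  pos 4: 1101 XOR 1101 = 0000
  pos 8: 1000 XOR 1101 = 0101
Remainder (last 3 bits) = 101. This is the CRC / FCS.

101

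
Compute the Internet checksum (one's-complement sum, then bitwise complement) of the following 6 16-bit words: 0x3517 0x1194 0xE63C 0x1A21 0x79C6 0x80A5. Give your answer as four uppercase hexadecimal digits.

BE8A

One's-complement addition (fold any carry out of bit 15 back into bit 0):
  0x3517 + 0x1194 = 0x046AB
  0x46AB + 0xE63C = 0x12CE7 → wrap carry → 0x2CE8
  0x2CE8 + 0x1A21 = 0x04709
  0x4709 + 0x79C6 = 0x0C0CF
  0xC0CF + 0x80A5 = 0x14174 → wrap carry → 0x4175
One's-complement sum = 0x4175.
Checksum = ~0x4175 & 0xFFFF = 0xBE8A.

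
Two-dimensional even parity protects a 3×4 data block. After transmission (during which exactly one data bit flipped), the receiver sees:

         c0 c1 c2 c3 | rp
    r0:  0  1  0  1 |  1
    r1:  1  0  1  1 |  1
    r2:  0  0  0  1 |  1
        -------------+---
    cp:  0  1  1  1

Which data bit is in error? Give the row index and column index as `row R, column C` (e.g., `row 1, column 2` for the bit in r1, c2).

Recompute each row's even parity and compare to rp:
  r0: data parity 0, sent rp 1 → mismatch
  r1: data parity 1, sent rp 1 → ok
  r2: data parity 1, sent rp 1 → ok
Recompute each column's even parity and compare to cp:
  c0: data parity 1, sent cp 0 → mismatch
  c1: data parity 1, sent cp 1 → ok
  c2: data parity 1, sent cp 1 → ok
  c3: data parity 1, sent cp 1 → ok
Exactly one row (r0) and one column (c0) fail → the flipped bit is at their intersection.

row 0, column 0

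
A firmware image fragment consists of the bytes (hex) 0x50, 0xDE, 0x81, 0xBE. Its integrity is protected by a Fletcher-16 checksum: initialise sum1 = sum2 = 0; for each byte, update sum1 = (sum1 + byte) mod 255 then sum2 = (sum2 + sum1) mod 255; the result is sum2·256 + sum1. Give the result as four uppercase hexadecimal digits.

Running sums (mod 255):
  after byte 0 (0x50): sum1=80, sum2=80
  after byte 1 (0xDE): sum1=47, sum2=127
  after byte 2 (0x81): sum1=176, sum2=48
  after byte 3 (0xBE): sum1=111, sum2=159
Checksum = sum2·256 + sum1 = 159·256 + 111 = 40815 = 0x9F6F.

9F6F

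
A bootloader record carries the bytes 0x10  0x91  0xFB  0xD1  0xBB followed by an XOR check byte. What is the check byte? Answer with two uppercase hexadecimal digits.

XOR the bytes together:
  start with 0x10
  0x10 ⊕ 0x91 = 0x81
  0x81 ⊕ 0xFB = 0x7A
  0x7A ⊕ 0xD1 = 0xAB
  0xAB ⊕ 0xBB = 0x10

10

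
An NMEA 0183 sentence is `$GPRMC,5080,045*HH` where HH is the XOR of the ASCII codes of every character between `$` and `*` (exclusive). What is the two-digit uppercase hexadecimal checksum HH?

XOR the ASCII codes of the payload characters:
  'G' = 0x47 → acc = 0x47
  'P' = 0x50 → acc = 0x17
  'R' = 0x52 → acc = 0x45
  'M' = 0x4D → acc = 0x08
  'C' = 0x43 → acc = 0x4B
  ',' = 0x2C → acc = 0x67
  '5' = 0x35 → acc = 0x52
  '0' = 0x30 → acc = 0x62
  '8' = 0x38 → acc = 0x5A
  '0' = 0x30 → acc = 0x6A
  ',' = 0x2C → acc = 0x46
  '0' = 0x30 → acc = 0x76
  '4' = 0x34 → acc = 0x42
  '5' = 0x35 → acc = 0x77
Checksum = 0x77.

77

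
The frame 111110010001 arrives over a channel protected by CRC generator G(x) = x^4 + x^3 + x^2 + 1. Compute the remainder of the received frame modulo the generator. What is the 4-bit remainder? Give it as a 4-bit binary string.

1110

Modulo-2 division of 111110010001 by 11101:
  pos 0: 11111 XOR 11101 = 00010
  pos 3: 10001 XOR 11101 = 01100
  pos 4: 11000 XOR 11101 = 00101
  pos 6: 10100 XOR 11101 = 01001
  pos 7: 10011 XOR 11101 = 01110
Remainder = 1110 (nonzero — an error is detected).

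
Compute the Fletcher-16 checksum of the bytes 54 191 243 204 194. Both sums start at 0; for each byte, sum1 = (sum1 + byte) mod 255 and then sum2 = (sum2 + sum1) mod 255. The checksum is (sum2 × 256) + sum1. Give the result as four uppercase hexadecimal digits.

Running sums (mod 255):
  after byte 0 (54): sum1=54, sum2=54
  after byte 1 (191): sum1=245, sum2=44
  after byte 2 (243): sum1=233, sum2=22
  after byte 3 (204): sum1=182, sum2=204
  after byte 4 (194): sum1=121, sum2=70
Checksum = sum2·256 + sum1 = 70·256 + 121 = 18041 = 0x4679.

4679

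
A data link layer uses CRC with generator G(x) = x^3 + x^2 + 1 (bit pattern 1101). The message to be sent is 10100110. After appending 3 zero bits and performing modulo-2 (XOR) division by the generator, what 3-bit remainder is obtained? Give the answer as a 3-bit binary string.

Append 3 zeros: 10100110000. Divide by 1101 (XOR where the leading bit is 1):
  pos 0: 1010 XOR 1101 = 0111
  pos 1: 1110 XOR 1101 = 0011
  pos 3: 1111 XOR 1101 = 0010
  pos 5: 1000 XOR 1101 = 0101
  pos 6: 1010 XOR 1101 = 0111
  pos 7: 1110 XOR 1101 = 0011
Remainder (last 3 bits) = 011. This is the CRC / FCS.

011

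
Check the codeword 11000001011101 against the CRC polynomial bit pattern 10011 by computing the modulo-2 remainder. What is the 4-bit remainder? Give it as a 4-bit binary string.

0000

Modulo-2 division of 11000001011101 by 10011:
  pos 0: 11000 XOR 10011 = 01011
  pos 1: 10110 XOR 10011 = 00101
  pos 3: 10101 XOR 10011 = 00110
  pos 5: 11001 XOR 10011 = 01010
  pos 6: 10101 XOR 10011 = 00110
  pos 8: 11010 XOR 10011 = 01001
  pos 9: 10011 XOR 10011 = 00000
Remainder = 0000 (zero — the frame passes the CRC check).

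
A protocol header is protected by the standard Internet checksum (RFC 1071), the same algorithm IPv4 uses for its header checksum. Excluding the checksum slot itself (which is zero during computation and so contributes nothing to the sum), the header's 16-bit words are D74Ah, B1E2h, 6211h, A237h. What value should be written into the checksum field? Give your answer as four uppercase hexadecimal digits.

7289

One's-complement addition (fold any carry out of bit 15 back into bit 0):
  0xD74A + 0xB1E2 = 0x1892C → wrap carry → 0x892D
  0x892D + 0x6211 = 0x0EB3E
  0xEB3E + 0xA237 = 0x18D75 → wrap carry → 0x8D76
One's-complement sum = 0x8D76.
Checksum = ~0x8D76 & 0xFFFF = 0x7289.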